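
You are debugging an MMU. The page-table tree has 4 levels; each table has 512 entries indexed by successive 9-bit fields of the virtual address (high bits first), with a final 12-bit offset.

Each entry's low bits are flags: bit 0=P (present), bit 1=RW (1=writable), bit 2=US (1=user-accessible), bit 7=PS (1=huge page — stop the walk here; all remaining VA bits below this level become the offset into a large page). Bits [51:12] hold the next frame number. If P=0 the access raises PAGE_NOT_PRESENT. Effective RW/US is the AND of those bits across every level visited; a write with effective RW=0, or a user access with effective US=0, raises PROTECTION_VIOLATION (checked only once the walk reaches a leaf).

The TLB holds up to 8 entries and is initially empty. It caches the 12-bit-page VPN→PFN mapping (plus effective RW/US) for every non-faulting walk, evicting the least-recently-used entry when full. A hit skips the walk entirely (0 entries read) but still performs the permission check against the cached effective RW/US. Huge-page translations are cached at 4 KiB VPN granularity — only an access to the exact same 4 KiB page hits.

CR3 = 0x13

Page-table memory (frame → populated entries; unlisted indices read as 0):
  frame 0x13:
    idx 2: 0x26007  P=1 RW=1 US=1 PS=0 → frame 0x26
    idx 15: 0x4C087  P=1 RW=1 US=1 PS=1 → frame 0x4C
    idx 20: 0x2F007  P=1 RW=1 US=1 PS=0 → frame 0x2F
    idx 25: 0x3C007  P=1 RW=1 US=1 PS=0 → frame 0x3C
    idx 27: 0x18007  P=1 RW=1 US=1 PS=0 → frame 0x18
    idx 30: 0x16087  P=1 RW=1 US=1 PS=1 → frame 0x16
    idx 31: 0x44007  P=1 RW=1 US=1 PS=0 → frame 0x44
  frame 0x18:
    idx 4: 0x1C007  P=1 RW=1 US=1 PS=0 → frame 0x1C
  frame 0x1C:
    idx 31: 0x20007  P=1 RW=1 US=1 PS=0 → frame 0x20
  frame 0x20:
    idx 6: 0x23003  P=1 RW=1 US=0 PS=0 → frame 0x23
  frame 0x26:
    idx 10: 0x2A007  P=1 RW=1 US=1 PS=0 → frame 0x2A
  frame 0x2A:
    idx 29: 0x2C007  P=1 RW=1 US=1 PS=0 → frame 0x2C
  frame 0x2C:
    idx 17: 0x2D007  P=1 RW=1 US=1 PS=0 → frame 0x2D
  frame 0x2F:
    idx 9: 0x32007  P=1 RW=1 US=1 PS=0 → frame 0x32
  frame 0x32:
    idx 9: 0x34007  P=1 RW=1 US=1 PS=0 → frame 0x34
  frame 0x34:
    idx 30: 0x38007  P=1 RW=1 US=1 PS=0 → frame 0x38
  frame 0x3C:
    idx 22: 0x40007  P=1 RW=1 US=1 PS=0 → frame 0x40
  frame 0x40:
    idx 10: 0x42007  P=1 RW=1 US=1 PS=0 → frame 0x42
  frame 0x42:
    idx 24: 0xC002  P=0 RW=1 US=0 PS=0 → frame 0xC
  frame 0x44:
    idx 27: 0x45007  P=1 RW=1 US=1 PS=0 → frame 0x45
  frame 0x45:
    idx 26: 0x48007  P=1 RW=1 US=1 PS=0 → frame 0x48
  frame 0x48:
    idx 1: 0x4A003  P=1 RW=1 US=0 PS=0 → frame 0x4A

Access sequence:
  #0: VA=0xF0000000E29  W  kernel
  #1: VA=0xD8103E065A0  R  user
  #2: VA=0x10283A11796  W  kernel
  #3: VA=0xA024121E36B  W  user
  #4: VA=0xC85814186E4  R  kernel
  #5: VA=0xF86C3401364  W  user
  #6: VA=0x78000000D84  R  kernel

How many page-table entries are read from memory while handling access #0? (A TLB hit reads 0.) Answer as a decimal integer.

Walk each access:
#0 VA=0xF0000000E29 (w,kernel):
  L0 @0x13[30] → 0x16087  P=1,RW=1,US=1,PS=1
  ⇒ phys 0x16E29 (huge @L0)  [1 reads]
#1 VA=0xD8103E065A0 (r,user):
  L0 @0x13[27] → 0x18007  P=1,RW=1,US=1,PS=0
  L1 @0x18[4] → 0x1C007  P=1,RW=1,US=1,PS=0
  L2 @0x1C[31] → 0x20007  P=1,RW=1,US=1,PS=0
  L3 @0x20[6] → 0x23003  P=1,RW=1,US=0,PS=0
  → PROTECTION_VIOLATION  (4 entries read)
#2 VA=0x10283A11796 (w,kernel):
  L0 @0x13[2] → 0x26007  P=1,RW=1,US=1,PS=0
  L1 @0x26[10] → 0x2A007  P=1,RW=1,US=1,PS=0
  L2 @0x2A[29] → 0x2C007  P=1,RW=1,US=1,PS=0
  L3 @0x2C[17] → 0x2D007  P=1,RW=1,US=1,PS=0
  ⇒ phys 0x2D796  [4 reads]
#3 VA=0xA024121E36B (w,user):
  L0 @0x13[20] → 0x2F007  P=1,RW=1,US=1,PS=0
  L1 @0x2F[9] → 0x32007  P=1,RW=1,US=1,PS=0
  L2 @0x32[9] → 0x34007  P=1,RW=1,US=1,PS=0
  L3 @0x34[30] → 0x38007  P=1,RW=1,US=1,PS=0
  ⇒ phys 0x3836B  [4 reads]
#4 VA=0xC85814186E4 (r,kernel):
  L0 @0x13[25] → 0x3C007  P=1,RW=1,US=1,PS=0
  L1 @0x3C[22] → 0x40007  P=1,RW=1,US=1,PS=0
  L2 @0x40[10] → 0x42007  P=1,RW=1,US=1,PS=0
  L3 @0x42[24] → 0xC002  P=0,RW=1,US=0,PS=0
  → PAGE_NOT_PRESENT  (4 entries read)
#5 VA=0xF86C3401364 (w,user):
  L0 @0x13[31] → 0x44007  P=1,RW=1,US=1,PS=0
  L1 @0x44[27] → 0x45007  P=1,RW=1,US=1,PS=0
  L2 @0x45[26] → 0x48007  P=1,RW=1,US=1,PS=0
  L3 @0x48[1] → 0x4A003  P=1,RW=1,US=0,PS=0
  → PROTECTION_VIOLATION  (4 entries read)
#6 VA=0x78000000D84 (r,kernel):
  L0 @0x13[15] → 0x4C087  P=1,RW=1,US=1,PS=1
  ⇒ phys 0x4CD84 (huge @L0)  [1 reads]

Entries read for #0: 1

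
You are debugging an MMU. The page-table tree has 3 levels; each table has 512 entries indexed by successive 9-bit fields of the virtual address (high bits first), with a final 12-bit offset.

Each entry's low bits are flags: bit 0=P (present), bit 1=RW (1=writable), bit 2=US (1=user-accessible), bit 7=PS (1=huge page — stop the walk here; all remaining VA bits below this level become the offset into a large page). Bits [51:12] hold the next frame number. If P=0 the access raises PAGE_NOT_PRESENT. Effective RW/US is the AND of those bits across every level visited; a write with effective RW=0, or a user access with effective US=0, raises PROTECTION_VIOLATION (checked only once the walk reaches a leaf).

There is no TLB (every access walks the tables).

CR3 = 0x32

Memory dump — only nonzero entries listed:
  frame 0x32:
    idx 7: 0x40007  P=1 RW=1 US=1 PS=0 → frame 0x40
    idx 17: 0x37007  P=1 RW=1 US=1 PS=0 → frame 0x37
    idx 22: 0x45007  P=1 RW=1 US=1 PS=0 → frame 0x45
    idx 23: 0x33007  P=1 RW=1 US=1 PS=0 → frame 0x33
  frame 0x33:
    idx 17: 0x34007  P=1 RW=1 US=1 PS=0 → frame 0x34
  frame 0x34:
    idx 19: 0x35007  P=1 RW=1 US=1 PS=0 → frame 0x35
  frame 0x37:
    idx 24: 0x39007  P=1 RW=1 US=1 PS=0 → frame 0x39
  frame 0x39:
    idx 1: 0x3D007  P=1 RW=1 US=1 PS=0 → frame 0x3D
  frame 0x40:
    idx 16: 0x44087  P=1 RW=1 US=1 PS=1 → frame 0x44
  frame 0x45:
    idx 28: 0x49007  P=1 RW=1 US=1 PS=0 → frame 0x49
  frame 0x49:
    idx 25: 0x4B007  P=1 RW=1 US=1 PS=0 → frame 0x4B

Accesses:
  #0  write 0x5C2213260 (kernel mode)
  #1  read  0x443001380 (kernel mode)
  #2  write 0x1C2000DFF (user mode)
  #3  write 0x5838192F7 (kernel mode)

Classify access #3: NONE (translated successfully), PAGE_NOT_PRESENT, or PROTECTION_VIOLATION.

Walk each access:
#0 VA=0x5C2213260 (w,kernel):
  lvl0: tbl 0x32, slot 23 ⇒ 0x33007 (P1/RW1/US1/PS0)
  lvl1: tbl 0x33, slot 17 ⇒ 0x34007 (P1/RW1/US1/PS0)
  lvl2: tbl 0x34, slot 19 ⇒ 0x35007 (P1/RW1/US1/PS0)
  ⇒ phys 0x35260  [3 reads]
#1 VA=0x443001380 (r,kernel):
  lvl0: tbl 0x32, slot 17 ⇒ 0x37007 (P1/RW1/US1/PS0)
  lvl1: tbl 0x37, slot 24 ⇒ 0x39007 (P1/RW1/US1/PS0)
  lvl2: tbl 0x39, slot 1 ⇒ 0x3D007 (P1/RW1/US1/PS0)
  ⇒ phys 0x3D380  [3 reads]
#2 VA=0x1C2000DFF (w,user):
  lvl0: tbl 0x32, slot 7 ⇒ 0x40007 (P1/RW1/US1/PS0)
  lvl1: tbl 0x40, slot 16 ⇒ 0x44087 (P1/RW1/US1/PS1)
  ⇒ phys 0x44DFF (huge @L1)  [2 reads]
#3 VA=0x5838192F7 (w,kernel):
  lvl0: tbl 0x32, slot 22 ⇒ 0x45007 (P1/RW1/US1/PS0)
  lvl1: tbl 0x45, slot 28 ⇒ 0x49007 (P1/RW1/US1/PS0)
  lvl2: tbl 0x49, slot 25 ⇒ 0x4B007 (P1/RW1/US1/PS0)
  ⇒ phys 0x4B2F7  [3 reads]

Access #3 fault: NONE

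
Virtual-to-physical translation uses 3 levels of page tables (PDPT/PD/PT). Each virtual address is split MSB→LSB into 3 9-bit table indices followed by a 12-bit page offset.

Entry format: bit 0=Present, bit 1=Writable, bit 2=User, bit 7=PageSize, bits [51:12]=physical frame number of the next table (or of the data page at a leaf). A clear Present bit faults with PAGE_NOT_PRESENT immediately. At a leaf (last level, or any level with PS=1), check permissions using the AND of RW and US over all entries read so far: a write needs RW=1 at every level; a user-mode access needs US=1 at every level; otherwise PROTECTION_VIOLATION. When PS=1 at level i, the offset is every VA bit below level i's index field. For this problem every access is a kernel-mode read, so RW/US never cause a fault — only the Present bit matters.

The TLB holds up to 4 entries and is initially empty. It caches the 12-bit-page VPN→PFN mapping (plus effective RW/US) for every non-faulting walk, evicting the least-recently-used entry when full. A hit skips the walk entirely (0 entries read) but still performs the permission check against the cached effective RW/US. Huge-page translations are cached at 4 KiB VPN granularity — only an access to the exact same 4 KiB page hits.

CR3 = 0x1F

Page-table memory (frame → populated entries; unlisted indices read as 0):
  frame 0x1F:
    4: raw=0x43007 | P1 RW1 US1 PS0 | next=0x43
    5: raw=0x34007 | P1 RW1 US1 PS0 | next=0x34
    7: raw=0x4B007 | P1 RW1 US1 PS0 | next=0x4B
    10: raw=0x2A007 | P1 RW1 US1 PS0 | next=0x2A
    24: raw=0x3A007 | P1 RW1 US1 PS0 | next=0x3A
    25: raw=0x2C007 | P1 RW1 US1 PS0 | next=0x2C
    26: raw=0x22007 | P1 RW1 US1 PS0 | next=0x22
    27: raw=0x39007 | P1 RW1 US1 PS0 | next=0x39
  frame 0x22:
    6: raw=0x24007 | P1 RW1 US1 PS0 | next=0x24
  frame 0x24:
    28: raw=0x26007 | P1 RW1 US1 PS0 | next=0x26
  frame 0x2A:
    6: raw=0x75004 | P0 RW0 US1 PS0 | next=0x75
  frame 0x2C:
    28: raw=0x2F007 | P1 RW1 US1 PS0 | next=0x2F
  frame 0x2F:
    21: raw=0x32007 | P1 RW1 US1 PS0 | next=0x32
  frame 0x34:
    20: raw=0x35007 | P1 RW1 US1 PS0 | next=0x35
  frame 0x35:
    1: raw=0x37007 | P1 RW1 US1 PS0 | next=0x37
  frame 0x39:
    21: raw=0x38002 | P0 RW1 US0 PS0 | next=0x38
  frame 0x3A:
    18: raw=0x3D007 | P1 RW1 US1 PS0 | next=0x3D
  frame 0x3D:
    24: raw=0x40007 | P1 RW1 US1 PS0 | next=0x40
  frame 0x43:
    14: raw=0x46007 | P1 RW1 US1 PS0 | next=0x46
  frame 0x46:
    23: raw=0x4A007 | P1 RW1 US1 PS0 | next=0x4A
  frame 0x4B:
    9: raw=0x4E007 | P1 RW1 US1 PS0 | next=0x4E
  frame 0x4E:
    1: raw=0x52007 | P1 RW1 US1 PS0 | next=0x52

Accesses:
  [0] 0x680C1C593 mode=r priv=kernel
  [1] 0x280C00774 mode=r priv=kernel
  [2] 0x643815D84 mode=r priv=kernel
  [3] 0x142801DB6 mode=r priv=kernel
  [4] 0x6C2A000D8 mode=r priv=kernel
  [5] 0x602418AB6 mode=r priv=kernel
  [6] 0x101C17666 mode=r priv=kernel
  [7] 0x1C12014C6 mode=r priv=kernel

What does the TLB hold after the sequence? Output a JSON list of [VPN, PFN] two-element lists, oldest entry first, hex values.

Walk each access:
#0 VA=0x680C1C593 (r,kernel):
  lvl0: tbl 0x1F, slot 26 ⇒ 0x22007 (P1/RW1/US1/PS0)
  lvl1: tbl 0x22, slot 6 ⇒ 0x24007 (P1/RW1/US1/PS0)
  lvl2: tbl 0x24, slot 28 ⇒ 0x26007 (P1/RW1/US1/PS0)
  ⇒ phys 0x26593  [3 reads]
#1 VA=0x280C00774 (r,kernel):
  lvl0: tbl 0x1F, slot 10 ⇒ 0x2A007 (P1/RW1/US1/PS0)
  lvl1: tbl 0x2A, slot 6 ⇒ 0x75004 (P0/RW0/US1/PS0)
  ⇒ fault: PAGE_NOT_PRESENT  — 2 lookups
#2 VA=0x643815D84 (r,kernel):
  lvl0: tbl 0x1F, slot 25 ⇒ 0x2C007 (P1/RW1/US1/PS0)
  lvl1: tbl 0x2C, slot 28 ⇒ 0x2F007 (P1/RW1/US1/PS0)
  lvl2: tbl 0x2F, slot 21 ⇒ 0x32007 (P1/RW1/US1/PS0)
  ⇒ phys 0x32D84  [3 reads]
#3 VA=0x142801DB6 (r,kernel):
  lvl0: tbl 0x1F, slot 5 ⇒ 0x34007 (P1/RW1/US1/PS0)
  lvl1: tbl 0x34, slot 20 ⇒ 0x35007 (P1/RW1/US1/PS0)
  lvl2: tbl 0x35, slot 1 ⇒ 0x37007 (P1/RW1/US1/PS0)
  ⇒ phys 0x37DB6  [3 reads]
#4 VA=0x6C2A000D8 (r,kernel):
  lvl0: tbl 0x1F, slot 27 ⇒ 0x39007 (P1/RW1/US1/PS0)
  lvl1: tbl 0x39, slot 21 ⇒ 0x38002 (P0/RW1/US0/PS0)
  ⇒ fault: PAGE_NOT_PRESENT  — 2 lookups
#5 VA=0x602418AB6 (r,kernel):
  lvl0: tbl 0x1F, slot 24 ⇒ 0x3A007 (P1/RW1/US1/PS0)
  lvl1: tbl 0x3A, slot 18 ⇒ 0x3D007 (P1/RW1/US1/PS0)
  lvl2: tbl 0x3D, slot 24 ⇒ 0x40007 (P1/RW1/US1/PS0)
  ⇒ phys 0x40AB6  [3 reads]
#6 VA=0x101C17666 (r,kernel):
  lvl0: tbl 0x1F, slot 4 ⇒ 0x43007 (P1/RW1/US1/PS0)
  lvl1: tbl 0x43, slot 14 ⇒ 0x46007 (P1/RW1/US1/PS0)
  lvl2: tbl 0x46, slot 23 ⇒ 0x4A007 (P1/RW1/US1/PS0)
  ⇒ phys 0x4A666  [3 reads]
#7 VA=0x1C12014C6 (r,kernel):
  lvl0: tbl 0x1F, slot 7 ⇒ 0x4B007 (P1/RW1/US1/PS0)
  lvl1: tbl 0x4B, slot 9 ⇒ 0x4E007 (P1/RW1/US1/PS0)
  lvl2: tbl 0x4E, slot 1 ⇒ 0x52007 (P1/RW1/US1/PS0)
  ⇒ phys 0x524C6  [3 reads]

TLB: [["0x142801", "0x37"], ["0x602418", "0x40"], ["0x101C17", "0x4A"], ["0x1C1201", "0x52"]]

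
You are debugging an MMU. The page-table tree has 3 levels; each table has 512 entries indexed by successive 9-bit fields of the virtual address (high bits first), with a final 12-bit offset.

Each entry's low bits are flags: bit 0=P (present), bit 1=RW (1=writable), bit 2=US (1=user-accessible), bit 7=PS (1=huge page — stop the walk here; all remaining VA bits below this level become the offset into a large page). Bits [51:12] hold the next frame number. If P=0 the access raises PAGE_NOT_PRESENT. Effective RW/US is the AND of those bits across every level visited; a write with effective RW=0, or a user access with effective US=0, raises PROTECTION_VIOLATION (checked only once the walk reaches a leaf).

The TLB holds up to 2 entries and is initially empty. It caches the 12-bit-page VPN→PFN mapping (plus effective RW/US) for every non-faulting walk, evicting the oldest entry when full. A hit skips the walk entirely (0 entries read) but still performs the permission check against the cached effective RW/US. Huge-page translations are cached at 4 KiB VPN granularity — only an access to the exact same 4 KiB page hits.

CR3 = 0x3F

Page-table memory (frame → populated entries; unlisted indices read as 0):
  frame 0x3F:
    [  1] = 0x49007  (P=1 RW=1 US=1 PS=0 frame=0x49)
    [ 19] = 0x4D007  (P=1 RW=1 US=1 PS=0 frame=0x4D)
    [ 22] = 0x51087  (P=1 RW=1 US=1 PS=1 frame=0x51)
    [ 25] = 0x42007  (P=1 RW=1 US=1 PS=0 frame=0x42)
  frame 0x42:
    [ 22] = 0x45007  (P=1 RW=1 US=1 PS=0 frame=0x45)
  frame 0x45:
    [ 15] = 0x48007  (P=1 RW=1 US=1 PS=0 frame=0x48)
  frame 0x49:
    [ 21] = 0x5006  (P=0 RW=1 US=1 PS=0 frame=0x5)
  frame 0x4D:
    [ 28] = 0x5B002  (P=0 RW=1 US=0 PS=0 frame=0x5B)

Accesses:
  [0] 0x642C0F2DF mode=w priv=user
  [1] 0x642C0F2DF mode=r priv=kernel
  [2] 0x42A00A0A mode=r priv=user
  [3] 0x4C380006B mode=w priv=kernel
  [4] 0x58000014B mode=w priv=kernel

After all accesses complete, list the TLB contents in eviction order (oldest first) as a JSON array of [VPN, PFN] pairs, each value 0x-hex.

Walk each access:
#0 VA=0x642C0F2DF (w,user):
  lvl0: tbl 0x3F, slot 25 ⇒ 0x42007 (P1/RW1/US1/PS0)
  lvl1: tbl 0x42, slot 22 ⇒ 0x45007 (P1/RW1/US1/PS0)
  lvl2: tbl 0x45, slot 15 ⇒ 0x48007 (P1/RW1/US1/PS0)
  ⇒ phys 0x482DF  [3 reads]
#1 VA=0x642C0F2DF (r,kernel):
  TLB hit vpn=0x642C0F → PA=0x482DF
#2 VA=0x42A00A0A (r,user):
  lvl0: tbl 0x3F, slot 1 ⇒ 0x49007 (P1/RW1/US1/PS0)
  lvl1: tbl 0x49, slot 21 ⇒ 0x5006 (P0/RW1/US1/PS0)
  ⇒ fault: PAGE_NOT_PRESENT  — 2 lookups
#3 VA=0x4C380006B (w,kernel):
  lvl0: tbl 0x3F, slot 19 ⇒ 0x4D007 (P1/RW1/US1/PS0)
  lvl1: tbl 0x4D, slot 28 ⇒ 0x5B002 (P0/RW1/US0/PS0)
  ⇒ fault: PAGE_NOT_PRESENT  — 2 lookups
#4 VA=0x58000014B (w,kernel):
  lvl0: tbl 0x3F, slot 22 ⇒ 0x51087 (P1/RW1/US1/PS1)
  ⇒ phys 0x5114B (huge @L0)  [1 reads]

TLB: [["0x642C0F", "0x48"], ["0x580000", "0x51"]]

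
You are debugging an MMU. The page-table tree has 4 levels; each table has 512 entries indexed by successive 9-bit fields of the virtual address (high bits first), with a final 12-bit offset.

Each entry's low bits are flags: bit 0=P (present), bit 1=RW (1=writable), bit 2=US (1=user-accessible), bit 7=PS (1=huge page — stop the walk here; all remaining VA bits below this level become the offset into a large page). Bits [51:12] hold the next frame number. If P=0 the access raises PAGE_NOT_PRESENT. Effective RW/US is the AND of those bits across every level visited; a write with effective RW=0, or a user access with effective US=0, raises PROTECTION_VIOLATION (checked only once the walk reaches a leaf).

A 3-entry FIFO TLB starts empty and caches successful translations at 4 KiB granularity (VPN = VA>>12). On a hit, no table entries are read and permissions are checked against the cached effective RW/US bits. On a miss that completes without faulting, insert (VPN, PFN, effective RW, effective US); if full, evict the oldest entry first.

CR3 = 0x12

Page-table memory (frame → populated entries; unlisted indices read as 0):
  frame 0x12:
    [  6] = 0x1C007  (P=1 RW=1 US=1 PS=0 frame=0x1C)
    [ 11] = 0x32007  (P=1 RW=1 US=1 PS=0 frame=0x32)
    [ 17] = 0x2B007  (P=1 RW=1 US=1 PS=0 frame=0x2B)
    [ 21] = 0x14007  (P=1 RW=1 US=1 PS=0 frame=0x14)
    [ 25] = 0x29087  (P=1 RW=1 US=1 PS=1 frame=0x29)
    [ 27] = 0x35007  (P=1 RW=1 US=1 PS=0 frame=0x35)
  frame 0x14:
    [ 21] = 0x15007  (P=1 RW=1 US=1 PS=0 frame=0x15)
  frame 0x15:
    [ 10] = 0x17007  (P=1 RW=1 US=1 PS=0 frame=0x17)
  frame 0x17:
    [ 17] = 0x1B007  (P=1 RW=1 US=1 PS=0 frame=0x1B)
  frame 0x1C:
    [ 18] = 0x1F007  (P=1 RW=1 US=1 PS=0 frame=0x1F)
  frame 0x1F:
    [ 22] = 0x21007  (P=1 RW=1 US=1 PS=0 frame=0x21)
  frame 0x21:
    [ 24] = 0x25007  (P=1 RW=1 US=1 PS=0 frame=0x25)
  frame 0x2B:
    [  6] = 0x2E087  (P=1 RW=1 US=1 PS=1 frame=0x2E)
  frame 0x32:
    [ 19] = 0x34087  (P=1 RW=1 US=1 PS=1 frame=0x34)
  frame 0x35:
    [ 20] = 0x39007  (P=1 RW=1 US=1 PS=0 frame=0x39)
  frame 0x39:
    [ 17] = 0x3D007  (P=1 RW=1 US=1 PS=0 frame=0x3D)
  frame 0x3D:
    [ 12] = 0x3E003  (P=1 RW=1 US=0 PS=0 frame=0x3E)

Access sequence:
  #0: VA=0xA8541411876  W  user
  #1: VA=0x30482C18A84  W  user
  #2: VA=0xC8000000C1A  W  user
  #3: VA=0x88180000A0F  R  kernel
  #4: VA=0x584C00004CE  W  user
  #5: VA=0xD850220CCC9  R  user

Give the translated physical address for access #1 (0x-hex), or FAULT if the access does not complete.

Walk each access:
#0 VA=0xA8541411876 (w,user):
  [0] read 0x12 idx=21: raw=0x14007 flags P=1 W=1 U=1 S=0
  [1] read 0x14 idx=21: raw=0x15007 flags P=1 W=1 U=1 S=0
  [2] read 0x15 idx=10: raw=0x17007 flags P=1 W=1 U=1 S=0
  [3] read 0x17 idx=17: raw=0x1B007 flags P=1 W=1 U=1 S=0
  → PA=0x1B876  (4 entries read)
#1 VA=0x30482C18A84 (w,user):
  [0] read 0x12 idx=6: raw=0x1C007 flags P=1 W=1 U=1 S=0
  [1] read 0x1C idx=18: raw=0x1F007 flags P=1 W=1 U=1 S=0
  [2] read 0x1F idx=22: raw=0x21007 flags P=1 W=1 U=1 S=0
  [3] read 0x21 idx=24: raw=0x25007 flags P=1 W=1 U=1 S=0
  → PA=0x25A84  (4 entries read)
#2 VA=0xC8000000C1A (w,user):
  [0] read 0x12 idx=25: raw=0x29087 flags P=1 W=1 U=1 S=1
  → PA=0x29C1A (huge @L0)  (1 entries read)
#3 VA=0x88180000A0F (r,kernel):
  [0] read 0x12 idx=17: raw=0x2B007 flags P=1 W=1 U=1 S=0
  [1] read 0x2B idx=6: raw=0x2E087 flags P=1 W=1 U=1 S=1
  → PA=0x2EA0F (huge @L1)  (2 entries read)
#4 VA=0x584C00004CE (w,user):
  [0] read 0x12 idx=11: raw=0x32007 flags P=1 W=1 U=1 S=0
  [1] read 0x32 idx=19: raw=0x34087 flags P=1 W=1 U=1 S=1
  → PA=0x344CE (huge @L1)  (2 entries read)
#5 VA=0xD850220CCC9 (r,user):
  [0] read 0x12 idx=27: raw=0x35007 flags P=1 W=1 U=1 S=0
  [1] read 0x35 idx=20: raw=0x39007 flags P=1 W=1 U=1 S=0
  [2] read 0x39 idx=17: raw=0x3D007 flags P=1 W=1 U=1 S=0
  [3] read 0x3D idx=12: raw=0x3E003 flags P=1 W=1 U=0 S=0
  ⇒ fault: PROTECTION_VIOLATION  — 4 lookups

Access #1 PA: 0x25A84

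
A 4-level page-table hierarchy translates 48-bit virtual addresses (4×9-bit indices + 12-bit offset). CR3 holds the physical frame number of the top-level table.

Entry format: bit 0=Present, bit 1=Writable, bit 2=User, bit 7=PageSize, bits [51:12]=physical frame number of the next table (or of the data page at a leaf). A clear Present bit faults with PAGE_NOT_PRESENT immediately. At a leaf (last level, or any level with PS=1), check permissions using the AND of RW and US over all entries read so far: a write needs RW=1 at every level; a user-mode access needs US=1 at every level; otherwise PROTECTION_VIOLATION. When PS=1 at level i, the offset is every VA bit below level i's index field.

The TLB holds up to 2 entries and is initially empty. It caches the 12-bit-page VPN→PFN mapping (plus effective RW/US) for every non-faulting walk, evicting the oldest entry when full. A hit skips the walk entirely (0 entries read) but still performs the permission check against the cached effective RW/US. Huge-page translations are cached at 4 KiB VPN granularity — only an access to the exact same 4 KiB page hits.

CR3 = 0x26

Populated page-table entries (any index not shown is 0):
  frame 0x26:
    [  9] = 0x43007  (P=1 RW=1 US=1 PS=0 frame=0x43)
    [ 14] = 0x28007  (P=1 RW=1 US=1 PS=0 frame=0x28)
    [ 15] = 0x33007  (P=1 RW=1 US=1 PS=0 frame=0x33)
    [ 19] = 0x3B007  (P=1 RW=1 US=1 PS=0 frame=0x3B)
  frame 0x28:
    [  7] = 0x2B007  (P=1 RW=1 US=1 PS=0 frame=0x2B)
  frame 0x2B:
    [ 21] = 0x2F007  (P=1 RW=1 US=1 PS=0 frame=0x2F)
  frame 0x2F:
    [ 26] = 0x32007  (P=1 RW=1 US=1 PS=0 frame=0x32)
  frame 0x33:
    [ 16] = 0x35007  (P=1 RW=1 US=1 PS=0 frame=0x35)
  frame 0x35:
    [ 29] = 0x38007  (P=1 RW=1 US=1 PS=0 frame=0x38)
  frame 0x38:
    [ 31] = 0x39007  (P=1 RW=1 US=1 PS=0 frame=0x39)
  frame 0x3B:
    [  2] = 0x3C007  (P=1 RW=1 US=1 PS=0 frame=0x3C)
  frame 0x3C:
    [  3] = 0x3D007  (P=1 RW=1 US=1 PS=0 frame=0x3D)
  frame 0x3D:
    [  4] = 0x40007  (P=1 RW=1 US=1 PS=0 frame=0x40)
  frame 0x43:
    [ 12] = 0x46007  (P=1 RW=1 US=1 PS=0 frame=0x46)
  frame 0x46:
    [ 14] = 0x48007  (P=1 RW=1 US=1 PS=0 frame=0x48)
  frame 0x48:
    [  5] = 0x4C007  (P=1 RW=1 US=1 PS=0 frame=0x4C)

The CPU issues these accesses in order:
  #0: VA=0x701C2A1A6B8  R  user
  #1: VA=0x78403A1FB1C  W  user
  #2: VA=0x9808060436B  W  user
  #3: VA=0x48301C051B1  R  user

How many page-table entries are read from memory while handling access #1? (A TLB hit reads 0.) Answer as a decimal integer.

Walk each access:
#0 VA=0x701C2A1A6B8 (r,user):
  L0: frame=0x26 idx=14 entry=0x28007 [P=1 RW=1 US=1 PS=0]
  L1: frame=0x28 idx=7 entry=0x2B007 [P=1 RW=1 US=1 PS=0]
  L2: frame=0x2B idx=21 entry=0x2F007 [P=1 RW=1 US=1 PS=0]
  L3: frame=0x2F idx=26 entry=0x32007 [P=1 RW=1 US=1 PS=0]
  → PA=0x326B8  (4 entries read)
#1 VA=0x78403A1FB1C (w,user):
  L0: frame=0x26 idx=15 entry=0x33007 [P=1 RW=1 US=1 PS=0]
  L1: frame=0x33 idx=16 entry=0x35007 [P=1 RW=1 US=1 PS=0]
  L2: frame=0x35 idx=29 entry=0x38007 [P=1 RW=1 US=1 PS=0]
  L3: frame=0x38 idx=31 entry=0x39007 [P=1 RW=1 US=1 PS=0]
  → PA=0x39B1C  (4 entries read)
#2 VA=0x9808060436B (w,user):
  L0: frame=0x26 idx=19 entry=0x3B007 [P=1 RW=1 US=1 PS=0]
  L1: frame=0x3B idx=2 entry=0x3C007 [P=1 RW=1 US=1 PS=0]
  L2: frame=0x3C idx=3 entry=0x3D007 [P=1 RW=1 US=1 PS=0]
  L3: frame=0x3D idx=4 entry=0x40007 [P=1 RW=1 US=1 PS=0]
  → PA=0x4036B  (4 entries read)
#3 VA=0x48301C051B1 (r,user):
  L0: frame=0x26 idx=9 entry=0x43007 [P=1 RW=1 US=1 PS=0]
  L1: frame=0x43 idx=12 entry=0x46007 [P=1 RW=1 US=1 PS=0]
  L2: frame=0x46 idx=14 entry=0x48007 [P=1 RW=1 US=1 PS=0]
  L3: frame=0x48 idx=5 entry=0x4C007 [P=1 RW=1 US=1 PS=0]
  → PA=0x4C1B1  (4 entries read)

Entries read for #1: 4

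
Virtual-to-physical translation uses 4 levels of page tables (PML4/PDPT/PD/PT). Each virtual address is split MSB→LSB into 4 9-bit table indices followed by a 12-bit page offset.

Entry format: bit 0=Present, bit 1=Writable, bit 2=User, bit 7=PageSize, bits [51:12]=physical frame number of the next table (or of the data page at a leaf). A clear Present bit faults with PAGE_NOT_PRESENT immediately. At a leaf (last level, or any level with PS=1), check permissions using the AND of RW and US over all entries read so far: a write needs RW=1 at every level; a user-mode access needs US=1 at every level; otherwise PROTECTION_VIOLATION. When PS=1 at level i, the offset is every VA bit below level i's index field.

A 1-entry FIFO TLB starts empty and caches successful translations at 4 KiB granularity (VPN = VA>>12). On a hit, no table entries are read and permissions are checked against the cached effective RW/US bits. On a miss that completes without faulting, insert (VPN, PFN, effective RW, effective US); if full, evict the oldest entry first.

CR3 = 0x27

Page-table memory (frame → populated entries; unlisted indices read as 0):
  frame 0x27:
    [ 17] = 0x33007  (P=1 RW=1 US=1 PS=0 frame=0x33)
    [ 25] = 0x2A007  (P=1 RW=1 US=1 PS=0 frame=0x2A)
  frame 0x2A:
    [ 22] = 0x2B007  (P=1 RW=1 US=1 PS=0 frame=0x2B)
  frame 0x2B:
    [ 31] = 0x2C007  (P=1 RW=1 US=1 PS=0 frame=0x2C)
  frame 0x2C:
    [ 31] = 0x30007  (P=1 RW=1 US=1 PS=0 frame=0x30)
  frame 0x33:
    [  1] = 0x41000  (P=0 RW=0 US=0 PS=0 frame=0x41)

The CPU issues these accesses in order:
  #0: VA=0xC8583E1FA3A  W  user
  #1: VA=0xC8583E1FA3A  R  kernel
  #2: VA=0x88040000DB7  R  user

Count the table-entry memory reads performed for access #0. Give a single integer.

Walk each access:
#0 VA=0xC8583E1FA3A (w,user):
  [0] read 0x27 idx=25: raw=0x2A007 flags P=1 W=1 U=1 S=0
  [1] read 0x2A idx=22: raw=0x2B007 flags P=1 W=1 U=1 S=0
  [2] read 0x2B idx=31: raw=0x2C007 flags P=1 W=1 U=1 S=0
  [3] read 0x2C idx=31: raw=0x30007 flags P=1 W=1 U=1 S=0
  → PA=0x30A3A  (4 entries read)
#1 VA=0xC8583E1FA3A (r,kernel):
  TLB hit vpn=0xC8583E1F → PA=0x30A3A
#2 VA=0x88040000DB7 (r,user):
  [0] read 0x27 idx=17: raw=0x33007 flags P=1 W=1 U=1 S=0
  [1] read 0x33 idx=1: raw=0x41000 flags P=0 W=0 U=0 S=0
  ✗ PAGE_NOT_PRESENT  [2 reads]

Entries read for #0: 4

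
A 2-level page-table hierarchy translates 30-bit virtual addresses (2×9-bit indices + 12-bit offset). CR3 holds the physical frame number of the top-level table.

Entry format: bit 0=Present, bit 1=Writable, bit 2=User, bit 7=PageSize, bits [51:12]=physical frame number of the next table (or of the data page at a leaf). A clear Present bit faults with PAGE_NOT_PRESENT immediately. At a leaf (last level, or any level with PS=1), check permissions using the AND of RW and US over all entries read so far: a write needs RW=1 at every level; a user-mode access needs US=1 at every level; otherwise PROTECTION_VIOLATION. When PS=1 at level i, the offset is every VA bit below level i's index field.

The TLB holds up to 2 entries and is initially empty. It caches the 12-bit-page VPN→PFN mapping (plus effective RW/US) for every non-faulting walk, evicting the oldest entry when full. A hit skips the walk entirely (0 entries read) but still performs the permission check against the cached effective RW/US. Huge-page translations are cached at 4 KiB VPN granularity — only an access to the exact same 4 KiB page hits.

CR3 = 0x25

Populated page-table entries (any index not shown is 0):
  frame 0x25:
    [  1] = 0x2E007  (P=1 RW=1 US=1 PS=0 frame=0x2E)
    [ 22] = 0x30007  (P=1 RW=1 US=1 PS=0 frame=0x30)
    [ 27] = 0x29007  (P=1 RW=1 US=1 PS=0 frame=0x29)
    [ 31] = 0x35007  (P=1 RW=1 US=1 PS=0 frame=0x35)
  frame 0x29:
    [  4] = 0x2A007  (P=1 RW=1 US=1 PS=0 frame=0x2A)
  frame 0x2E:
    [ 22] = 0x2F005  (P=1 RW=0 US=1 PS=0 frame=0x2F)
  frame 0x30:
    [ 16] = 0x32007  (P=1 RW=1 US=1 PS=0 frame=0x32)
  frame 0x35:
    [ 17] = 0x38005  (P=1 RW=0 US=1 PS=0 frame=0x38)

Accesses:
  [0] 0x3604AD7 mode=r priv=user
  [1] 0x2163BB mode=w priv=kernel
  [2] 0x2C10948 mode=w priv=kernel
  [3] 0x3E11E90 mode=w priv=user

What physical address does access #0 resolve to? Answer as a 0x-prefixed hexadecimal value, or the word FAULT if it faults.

Trace:
#0 VA=0x3604AD7 (r,user):
  [0] read 0x25 idx=27: raw=0x29007 flags P=1 W=1 U=1 S=0
  [1] read 0x29 idx=4: raw=0x2A007 flags P=1 W=1 U=1 S=0
  ✓ 0x2AAD7  — 2 lookups
#1 VA=0x2163BB (w,kernel):
  [0] read 0x25 idx=1: raw=0x2E007 flags P=1 W=1 U=1 S=0
  [1] read 0x2E idx=22: raw=0x2F005 flags P=1 W=0 U=1 S=0
  → PROTECTION_VIOLATION  (2 entries read)
#2 VA=0x2C10948 (w,kernel):
  [0] read 0x25 idx=22: raw=0x30007 flags P=1 W=1 U=1 S=0
  [1] read 0x30 idx=16: raw=0x32007 flags P=1 W=1 U=1 S=0
  ✓ 0x32948  — 2 lookups
#3 VA=0x3E11E90 (w,user):
  [0] read 0x25 idx=31: raw=0x35007 flags P=1 W=1 U=1 S=0
  [1] read 0x35 idx=17: raw=0x38005 flags P=1 W=0 U=1 S=0
  → PROTECTION_VIOLATION  (2 entries read)

Access #0 PA: 0x2AAD7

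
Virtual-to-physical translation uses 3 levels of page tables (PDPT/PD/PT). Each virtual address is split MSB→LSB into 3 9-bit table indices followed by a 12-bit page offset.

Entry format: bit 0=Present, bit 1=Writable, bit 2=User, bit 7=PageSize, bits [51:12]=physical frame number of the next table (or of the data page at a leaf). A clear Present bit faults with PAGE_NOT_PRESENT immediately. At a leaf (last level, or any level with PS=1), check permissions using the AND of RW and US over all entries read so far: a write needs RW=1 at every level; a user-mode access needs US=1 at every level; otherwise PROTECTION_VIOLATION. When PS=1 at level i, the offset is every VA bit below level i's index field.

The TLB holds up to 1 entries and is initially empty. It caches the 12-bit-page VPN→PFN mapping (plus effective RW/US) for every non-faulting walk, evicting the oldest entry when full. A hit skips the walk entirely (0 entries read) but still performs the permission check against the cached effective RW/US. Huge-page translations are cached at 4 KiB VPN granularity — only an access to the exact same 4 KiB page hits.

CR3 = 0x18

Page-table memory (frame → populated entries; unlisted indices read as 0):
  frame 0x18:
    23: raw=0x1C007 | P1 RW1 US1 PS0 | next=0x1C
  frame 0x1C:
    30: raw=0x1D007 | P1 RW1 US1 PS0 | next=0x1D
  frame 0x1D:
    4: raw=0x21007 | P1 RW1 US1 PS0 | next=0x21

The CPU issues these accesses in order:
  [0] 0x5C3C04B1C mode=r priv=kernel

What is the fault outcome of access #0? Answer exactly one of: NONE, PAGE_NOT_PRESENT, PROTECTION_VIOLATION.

Trace:
#0 VA=0x5C3C04B1C (r,kernel):
  L0 @0x18[23] → 0x1C007  P=1,RW=1,US=1,PS=0
  L1 @0x1C[30] → 0x1D007  P=1,RW=1,US=1,PS=0
  L2 @0x1D[4] → 0x21007  P=1,RW=1,US=1,PS=0
  ⇒ phys 0x21B1C  [3 reads]

Access #0 fault: NONE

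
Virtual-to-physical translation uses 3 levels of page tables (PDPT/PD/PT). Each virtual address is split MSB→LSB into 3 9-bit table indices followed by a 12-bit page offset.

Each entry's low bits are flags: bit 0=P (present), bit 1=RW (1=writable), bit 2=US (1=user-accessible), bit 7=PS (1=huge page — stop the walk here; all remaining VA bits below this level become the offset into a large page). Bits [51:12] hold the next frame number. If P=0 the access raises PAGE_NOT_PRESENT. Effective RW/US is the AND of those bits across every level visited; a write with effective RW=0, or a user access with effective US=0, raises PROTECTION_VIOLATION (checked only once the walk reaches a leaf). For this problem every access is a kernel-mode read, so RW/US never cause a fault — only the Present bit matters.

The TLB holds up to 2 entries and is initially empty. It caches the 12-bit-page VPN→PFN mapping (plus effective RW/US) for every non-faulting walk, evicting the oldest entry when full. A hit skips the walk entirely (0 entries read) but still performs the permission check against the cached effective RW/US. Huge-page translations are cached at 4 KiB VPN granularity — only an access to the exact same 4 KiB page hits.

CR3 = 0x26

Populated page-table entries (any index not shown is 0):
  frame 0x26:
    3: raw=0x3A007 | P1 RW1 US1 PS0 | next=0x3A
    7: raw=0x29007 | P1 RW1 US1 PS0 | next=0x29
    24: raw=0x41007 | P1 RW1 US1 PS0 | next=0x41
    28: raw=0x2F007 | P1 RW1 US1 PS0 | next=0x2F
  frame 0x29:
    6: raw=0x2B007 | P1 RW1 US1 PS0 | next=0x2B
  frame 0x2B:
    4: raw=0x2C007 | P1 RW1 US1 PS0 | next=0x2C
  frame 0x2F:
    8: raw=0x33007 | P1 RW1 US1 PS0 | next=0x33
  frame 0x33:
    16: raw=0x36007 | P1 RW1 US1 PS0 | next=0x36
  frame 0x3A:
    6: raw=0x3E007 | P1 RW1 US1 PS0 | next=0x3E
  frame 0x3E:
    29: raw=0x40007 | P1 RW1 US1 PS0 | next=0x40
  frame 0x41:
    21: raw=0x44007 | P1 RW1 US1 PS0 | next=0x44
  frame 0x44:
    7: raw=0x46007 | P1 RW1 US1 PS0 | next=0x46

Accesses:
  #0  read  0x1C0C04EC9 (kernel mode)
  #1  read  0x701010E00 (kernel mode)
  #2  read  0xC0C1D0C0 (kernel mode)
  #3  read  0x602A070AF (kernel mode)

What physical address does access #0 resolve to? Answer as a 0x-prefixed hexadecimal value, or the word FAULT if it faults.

Walk each access:
#0 VA=0x1C0C04EC9 (r,kernel):
  [0] read 0x26 idx=7: raw=0x29007 flags P=1 W=1 U=1 S=0
  [1] read 0x29 idx=6: raw=0x2B007 flags P=1 W=1 U=1 S=0
  [2] read 0x2B idx=4: raw=0x2C007 flags P=1 W=1 U=1 S=0
  → PA=0x2CEC9  (3 entries read)
#1 VA=0x701010E00 (r,kernel):
  [0] read 0x26 idx=28: raw=0x2F007 flags P=1 W=1 U=1 S=0
  [1] read 0x2F idx=8: raw=0x33007 flags P=1 W=1 U=1 S=0
  [2] read 0x33 idx=16: raw=0x36007 flags P=1 W=1 U=1 S=0
  → PA=0x36E00  (3 entries read)
#2 VA=0xC0C1D0C0 (r,kernel):
  [0] read 0x26 idx=3: raw=0x3A007 flags P=1 W=1 U=1 S=0
  [1] read 0x3A idx=6: raw=0x3E007 flags P=1 W=1 U=1 S=0
  [2] read 0x3E idx=29: raw=0x40007 flags P=1 W=1 U=1 S=0
  → PA=0x400C0  (3 entries read)
#3 VA=0x602A070AF (r,kernel):
  [0] read 0x26 idx=24: raw=0x41007 flags P=1 W=1 U=1 S=0
  [1] read 0x41 idx=21: raw=0x44007 flags P=1 W=1 U=1 S=0
  [2] read 0x44 idx=7: raw=0x46007 flags P=1 W=1 U=1 S=0
  → PA=0x460AF  (3 entries read)

Access #0 PA: 0x2CEC9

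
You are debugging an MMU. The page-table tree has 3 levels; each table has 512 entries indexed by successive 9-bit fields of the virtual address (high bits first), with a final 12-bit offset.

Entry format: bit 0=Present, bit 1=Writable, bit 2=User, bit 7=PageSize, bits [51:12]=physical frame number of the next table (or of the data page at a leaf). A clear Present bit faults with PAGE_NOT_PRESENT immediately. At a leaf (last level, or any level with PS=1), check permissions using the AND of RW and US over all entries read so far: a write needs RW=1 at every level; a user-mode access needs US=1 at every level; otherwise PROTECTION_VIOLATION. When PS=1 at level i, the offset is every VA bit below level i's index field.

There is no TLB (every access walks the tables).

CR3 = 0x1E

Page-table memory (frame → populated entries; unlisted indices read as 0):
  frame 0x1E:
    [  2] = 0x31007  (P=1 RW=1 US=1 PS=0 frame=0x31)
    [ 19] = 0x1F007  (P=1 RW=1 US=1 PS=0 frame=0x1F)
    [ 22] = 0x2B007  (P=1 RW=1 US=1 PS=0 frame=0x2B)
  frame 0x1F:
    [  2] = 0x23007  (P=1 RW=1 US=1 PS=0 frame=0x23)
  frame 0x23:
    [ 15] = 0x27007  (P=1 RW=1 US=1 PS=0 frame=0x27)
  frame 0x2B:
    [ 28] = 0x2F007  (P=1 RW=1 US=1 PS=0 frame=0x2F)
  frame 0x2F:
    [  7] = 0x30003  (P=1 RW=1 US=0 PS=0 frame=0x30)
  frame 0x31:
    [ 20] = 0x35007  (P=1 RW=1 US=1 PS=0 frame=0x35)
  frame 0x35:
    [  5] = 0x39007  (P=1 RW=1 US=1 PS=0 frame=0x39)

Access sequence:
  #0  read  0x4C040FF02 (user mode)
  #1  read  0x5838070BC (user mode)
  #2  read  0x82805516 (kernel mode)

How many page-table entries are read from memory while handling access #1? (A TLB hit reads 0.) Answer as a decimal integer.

Trace:
#0 VA=0x4C040FF02 (r,user):
  L0 @0x1E[19] → 0x1F007  P=1,RW=1,US=1,PS=0
  L1 @0x1F[2] → 0x23007  P=1,RW=1,US=1,PS=0
  L2 @0x23[15] → 0x27007  P=1,RW=1,US=1,PS=0
  → PA=0x27F02  (3 entries read)
#1 VA=0x5838070BC (r,user):
  L0 @0x1E[22] → 0x2B007  P=1,RW=1,US=1,PS=0
  L1 @0x2B[28] → 0x2F007  P=1,RW=1,US=1,PS=0
  L2 @0x2F[7] → 0x30003  P=1,RW=1,US=0,PS=0
  ⇒ fault: PROTECTION_VIOLATION  — 3 lookups
#2 VA=0x82805516 (r,kernel):
  L0 @0x1E[2] → 0x31007  P=1,RW=1,US=1,PS=0
  L1 @0x31[20] → 0x35007  P=1,RW=1,US=1,PS=0
  L2 @0x35[5] → 0x39007  P=1,RW=1,US=1,PS=0
  → PA=0x39516  (3 entries read)

Entries read for #1: 3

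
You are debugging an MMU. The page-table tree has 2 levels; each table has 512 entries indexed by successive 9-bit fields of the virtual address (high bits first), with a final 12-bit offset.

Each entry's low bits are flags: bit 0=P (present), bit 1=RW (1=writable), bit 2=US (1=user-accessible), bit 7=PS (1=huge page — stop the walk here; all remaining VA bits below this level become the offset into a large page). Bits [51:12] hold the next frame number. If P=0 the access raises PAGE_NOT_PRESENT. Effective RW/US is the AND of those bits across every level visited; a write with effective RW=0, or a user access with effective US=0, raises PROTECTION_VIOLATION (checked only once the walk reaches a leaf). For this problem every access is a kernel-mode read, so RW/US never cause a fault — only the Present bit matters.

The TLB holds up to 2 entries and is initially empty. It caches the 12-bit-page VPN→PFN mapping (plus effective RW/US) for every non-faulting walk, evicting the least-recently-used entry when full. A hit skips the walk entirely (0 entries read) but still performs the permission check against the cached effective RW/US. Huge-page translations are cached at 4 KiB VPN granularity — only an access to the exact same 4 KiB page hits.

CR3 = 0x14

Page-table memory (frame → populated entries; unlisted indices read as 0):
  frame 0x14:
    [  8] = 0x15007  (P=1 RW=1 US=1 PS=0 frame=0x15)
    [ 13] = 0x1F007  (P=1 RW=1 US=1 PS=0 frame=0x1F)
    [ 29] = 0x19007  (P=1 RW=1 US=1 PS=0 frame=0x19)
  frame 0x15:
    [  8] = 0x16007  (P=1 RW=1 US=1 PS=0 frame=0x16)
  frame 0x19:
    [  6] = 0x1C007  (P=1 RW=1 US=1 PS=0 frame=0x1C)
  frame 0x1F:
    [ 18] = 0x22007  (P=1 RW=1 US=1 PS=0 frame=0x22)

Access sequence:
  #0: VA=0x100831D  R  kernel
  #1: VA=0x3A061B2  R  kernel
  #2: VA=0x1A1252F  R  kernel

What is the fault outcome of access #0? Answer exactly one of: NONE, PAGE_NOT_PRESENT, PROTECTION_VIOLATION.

Per-access translation:
#0 VA=0x100831D (r,kernel):
  L0 @0x14[8] → 0x15007  P=1,RW=1,US=1,PS=0
  L1 @0x15[8] → 0x16007  P=1,RW=1,US=1,PS=0
  ✓ 0x1631D  — 2 lookups
#1 VA=0x3A061B2 (r,kernel):
  L0 @0x14[29] → 0x19007  P=1,RW=1,US=1,PS=0
  L1 @0x19[6] → 0x1C007  P=1,RW=1,US=1,PS=0
  ✓ 0x1C1B2  — 2 lookups
#2 VA=0x1A1252F (r,kernel):
  L0 @0x14[13] → 0x1F007  P=1,RW=1,US=1,PS=0
  L1 @0x1F[18] → 0x22007  P=1,RW=1,US=1,PS=0
  ✓ 0x2252F  — 2 lookups

Access #0 fault: NONE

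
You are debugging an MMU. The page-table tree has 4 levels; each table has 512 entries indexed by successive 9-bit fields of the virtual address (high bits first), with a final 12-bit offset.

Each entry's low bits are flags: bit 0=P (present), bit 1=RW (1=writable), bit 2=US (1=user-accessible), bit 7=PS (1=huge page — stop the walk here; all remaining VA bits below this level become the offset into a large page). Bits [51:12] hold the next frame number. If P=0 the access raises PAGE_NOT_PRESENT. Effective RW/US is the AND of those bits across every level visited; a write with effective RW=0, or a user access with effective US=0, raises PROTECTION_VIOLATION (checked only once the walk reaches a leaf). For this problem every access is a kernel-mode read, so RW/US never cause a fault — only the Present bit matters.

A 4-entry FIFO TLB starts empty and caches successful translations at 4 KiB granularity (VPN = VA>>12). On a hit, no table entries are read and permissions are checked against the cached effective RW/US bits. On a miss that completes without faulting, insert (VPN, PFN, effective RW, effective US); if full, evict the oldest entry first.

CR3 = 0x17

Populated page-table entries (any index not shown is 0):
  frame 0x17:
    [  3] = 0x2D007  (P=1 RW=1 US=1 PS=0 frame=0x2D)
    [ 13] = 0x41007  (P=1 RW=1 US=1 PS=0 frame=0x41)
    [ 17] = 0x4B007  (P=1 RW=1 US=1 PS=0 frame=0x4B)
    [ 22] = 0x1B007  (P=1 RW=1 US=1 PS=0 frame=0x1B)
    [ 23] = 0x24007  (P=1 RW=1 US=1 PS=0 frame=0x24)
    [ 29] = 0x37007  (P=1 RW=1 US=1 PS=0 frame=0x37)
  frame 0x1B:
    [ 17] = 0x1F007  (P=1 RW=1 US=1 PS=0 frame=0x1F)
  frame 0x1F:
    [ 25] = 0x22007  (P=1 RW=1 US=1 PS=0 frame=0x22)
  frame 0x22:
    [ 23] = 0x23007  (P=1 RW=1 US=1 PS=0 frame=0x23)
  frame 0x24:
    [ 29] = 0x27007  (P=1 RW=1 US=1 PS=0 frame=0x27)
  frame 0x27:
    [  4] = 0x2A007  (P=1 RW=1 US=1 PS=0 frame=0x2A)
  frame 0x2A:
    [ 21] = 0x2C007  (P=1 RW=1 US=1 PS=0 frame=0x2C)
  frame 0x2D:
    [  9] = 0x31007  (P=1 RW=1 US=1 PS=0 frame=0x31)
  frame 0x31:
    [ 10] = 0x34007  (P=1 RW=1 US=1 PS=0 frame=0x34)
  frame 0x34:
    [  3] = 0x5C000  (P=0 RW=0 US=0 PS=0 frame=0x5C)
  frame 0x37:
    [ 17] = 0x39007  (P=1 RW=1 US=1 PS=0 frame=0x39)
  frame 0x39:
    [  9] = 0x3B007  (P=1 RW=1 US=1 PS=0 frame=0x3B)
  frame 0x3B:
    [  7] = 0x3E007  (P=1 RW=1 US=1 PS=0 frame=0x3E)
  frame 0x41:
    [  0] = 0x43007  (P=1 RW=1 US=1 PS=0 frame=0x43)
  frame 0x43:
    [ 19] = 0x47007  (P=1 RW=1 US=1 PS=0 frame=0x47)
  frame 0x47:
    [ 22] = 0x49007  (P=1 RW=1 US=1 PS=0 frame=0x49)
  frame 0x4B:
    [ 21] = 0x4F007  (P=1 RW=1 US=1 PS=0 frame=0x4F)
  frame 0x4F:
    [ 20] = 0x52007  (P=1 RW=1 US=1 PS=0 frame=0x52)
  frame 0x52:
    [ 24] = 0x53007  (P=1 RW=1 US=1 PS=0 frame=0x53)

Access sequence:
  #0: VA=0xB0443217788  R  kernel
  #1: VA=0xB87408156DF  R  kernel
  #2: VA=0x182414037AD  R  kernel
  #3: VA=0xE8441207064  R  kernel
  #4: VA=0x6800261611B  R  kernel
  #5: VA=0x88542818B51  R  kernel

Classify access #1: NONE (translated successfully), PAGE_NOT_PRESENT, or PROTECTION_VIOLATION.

Per-access translation:
#0 VA=0xB0443217788 (r,kernel):
  lvl0: tbl 0x17, slot 22 ⇒ 0x1B007 (P1/RW1/US1/PS0)
  lvl1: tbl 0x1B, slot 17 ⇒ 0x1F007 (P1/RW1/US1/PS0)
  lvl2: tbl 0x1F, slot 25 ⇒ 0x22007 (P1/RW1/US1/PS0)
  lvl3: tbl 0x22, slot 23 ⇒ 0x23007 (P1/RW1/US1/PS0)
  → PA=0x23788  (4 entries read)
#1 VA=0xB87408156DF (r,kernel):
  lvl0: tbl 0x17, slot 23 ⇒ 0x24007 (P1/RW1/US1/PS0)
  lvl1: tbl 0x24, slot 29 ⇒ 0x27007 (P1/RW1/US1/PS0)
  lvl2: tbl 0x27, slot 4 ⇒ 0x2A007 (P1/RW1/US1/PS0)
  lvl3: tbl 0x2A, slot 21 ⇒ 0x2C007 (P1/RW1/US1/PS0)
  → PA=0x2C6DF  (4 entries read)
#2 VA=0x182414037AD (r,kernel):
  lvl0: tbl 0x17, slot 3 ⇒ 0x2D007 (P1/RW1/US1/PS0)
  lvl1: tbl 0x2D, slot 9 ⇒ 0x31007 (P1/RW1/US1/PS0)
  lvl2: tbl 0x31, slot 10 ⇒ 0x34007 (P1/RW1/US1/PS0)
  lvl3: tbl 0x34, slot 3 ⇒ 0x5C000 (P0/RW0/US0/PS0)
  ✗ PAGE_NOT_PRESENT  [4 reads]
#3 VA=0xE8441207064 (r,kernel):
  lvl0: tbl 0x17, slot 29 ⇒ 0x37007 (P1/RW1/US1/PS0)
  lvl1: tbl 0x37, slot 17 ⇒ 0x39007 (P1/RW1/US1/PS0)
  lvl2: tbl 0x39, slot 9 ⇒ 0x3B007 (P1/RW1/US1/PS0)
  lvl3: tbl 0x3B, slot 7 ⇒ 0x3E007 (P1/RW1/US1/PS0)
  → PA=0x3E064  (4 entries read)
#4 VA=0x6800261611B (r,kernel):
  lvl0: tbl 0x17, slot 13 ⇒ 0x41007 (P1/RW1/US1/PS0)
  lvl1: tbl 0x41, slot 0 ⇒ 0x43007 (P1/RW1/US1/PS0)
  lvl2: tbl 0x43, slot 19 ⇒ 0x47007 (P1/RW1/US1/PS0)
  lvl3: tbl 0x47, slot 22 ⇒ 0x49007 (P1/RW1/US1/PS0)
  → PA=0x4911B  (4 entries read)
#5 VA=0x88542818B51 (r,kernel):
  lvl0: tbl 0x17, slot 17 ⇒ 0x4B007 (P1/RW1/US1/PS0)
  lvl1: tbl 0x4B, slot 21 ⇒ 0x4F007 (P1/RW1/US1/PS0)
  lvl2: tbl 0x4F, slot 20 ⇒ 0x52007 (P1/RW1/US1/PS0)
  lvl3: tbl 0x52, slot 24 ⇒ 0x53007 (P1/RW1/US1/PS0)
  → PA=0x53B51  (4 entries read)

Access #1 fault: NONE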